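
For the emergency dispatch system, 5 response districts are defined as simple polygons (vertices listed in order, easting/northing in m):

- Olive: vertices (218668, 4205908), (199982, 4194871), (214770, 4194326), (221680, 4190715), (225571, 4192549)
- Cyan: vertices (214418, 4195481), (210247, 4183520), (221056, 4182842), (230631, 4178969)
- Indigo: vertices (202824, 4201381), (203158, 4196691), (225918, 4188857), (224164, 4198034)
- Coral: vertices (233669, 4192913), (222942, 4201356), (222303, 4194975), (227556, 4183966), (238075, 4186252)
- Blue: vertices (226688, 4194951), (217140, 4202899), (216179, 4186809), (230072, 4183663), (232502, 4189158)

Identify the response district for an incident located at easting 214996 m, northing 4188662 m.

Cyan

Cast a ray rightward from (214996, 4188662). For each polygon, the edges (by vertex number in listed order) whose endpoints lie on opposite sides of northing = 4188662, where each meets that height, and whether that is right or left of the point:
Olive: no edge straddles that height → 0 crossings.
Cyan: 1–2 at easting≈212040.1 (left), 4–1 at easting≈221113.5 (right) → 1 crossing.
Indigo: no edge straddles that height → 0 crossings.
Coral: 3–4 at easting≈225315.3 (right), 5–1 at easting≈236480.9 (right) → 2 crossings.
Blue: 2–3 at easting≈216289.7 (right), 4–5 at easting≈232282.7 (right) → 2 crossings.
Only Cyan has an odd count, so the point is inside Cyan.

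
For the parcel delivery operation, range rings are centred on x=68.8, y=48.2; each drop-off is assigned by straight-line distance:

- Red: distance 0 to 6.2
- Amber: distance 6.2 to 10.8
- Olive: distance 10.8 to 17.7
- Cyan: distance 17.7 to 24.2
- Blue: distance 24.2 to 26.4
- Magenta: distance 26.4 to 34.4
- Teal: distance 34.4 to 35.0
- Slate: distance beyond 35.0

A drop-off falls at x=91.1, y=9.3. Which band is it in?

Distance = √((91.1−68.8)² + (9.3−48.2)²) = √(497.290 + 1513.210) = 44.839.
35.0 ≤ 44.839 < ∞ → Slate.

Slate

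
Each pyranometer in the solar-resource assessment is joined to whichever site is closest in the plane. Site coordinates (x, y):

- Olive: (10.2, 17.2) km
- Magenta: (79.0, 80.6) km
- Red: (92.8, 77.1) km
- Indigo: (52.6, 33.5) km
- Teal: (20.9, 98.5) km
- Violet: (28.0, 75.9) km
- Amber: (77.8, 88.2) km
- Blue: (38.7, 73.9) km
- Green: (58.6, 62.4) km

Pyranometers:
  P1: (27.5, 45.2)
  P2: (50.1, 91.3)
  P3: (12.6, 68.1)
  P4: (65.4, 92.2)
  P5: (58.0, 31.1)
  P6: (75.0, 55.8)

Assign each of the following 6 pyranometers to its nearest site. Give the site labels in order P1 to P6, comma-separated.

Indigo, Blue, Violet, Amber, Indigo, Green

P1 → Indigo (d²=766.90)
P2 → Blue (d²=432.72)
P3 → Violet (d²=298.00)
P4 → Amber (d²=169.76)
P5 → Indigo (d²=34.92)
P6 → Green (d²=312.52)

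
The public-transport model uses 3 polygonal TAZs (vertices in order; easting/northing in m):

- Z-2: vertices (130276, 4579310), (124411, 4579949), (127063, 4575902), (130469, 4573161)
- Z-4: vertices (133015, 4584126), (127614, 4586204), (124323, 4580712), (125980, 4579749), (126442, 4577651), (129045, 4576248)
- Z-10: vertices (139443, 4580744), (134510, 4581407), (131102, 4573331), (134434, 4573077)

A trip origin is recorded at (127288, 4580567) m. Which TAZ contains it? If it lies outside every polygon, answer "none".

Z-4

Cast a ray rightward from (127288, 4580567). For each polygon, the edges (by vertex number in listed order) whose endpoints lie on opposite sides of northing = 4580567, where each meets that height, and whether that is right or left of the point:
Z-2: no edge straddles that height → 0 crossings.
Z-4: 3–4 at easting≈124572.5 (left), 6–1 at easting≈131221.5 (right) → 1 crossing.
Z-10: 2–3 at easting≈134155.5 (right), 4–1 at easting≈139327.4 (right) → 2 crossings.
Only Z-4 has an odd count, so the point is inside Z-4.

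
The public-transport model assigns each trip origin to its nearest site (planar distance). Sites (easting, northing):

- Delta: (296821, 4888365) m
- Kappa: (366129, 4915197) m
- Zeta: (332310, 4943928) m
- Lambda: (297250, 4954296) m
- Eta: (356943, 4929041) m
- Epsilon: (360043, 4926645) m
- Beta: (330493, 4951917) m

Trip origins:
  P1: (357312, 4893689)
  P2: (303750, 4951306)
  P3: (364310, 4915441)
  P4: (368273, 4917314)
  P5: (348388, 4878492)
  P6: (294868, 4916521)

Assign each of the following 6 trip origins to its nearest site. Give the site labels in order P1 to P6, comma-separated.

Kappa, Lambda, Kappa, Kappa, Kappa, Delta

P1 → Kappa (d²=540333553.00)
P2 → Lambda (d²=51190100.00)
P3 → Kappa (d²=3368297.00)
P4 → Kappa (d²=9078425.00)
P5 → Kappa (d²=1662000106.00)
P6 → Delta (d²=796574545.00)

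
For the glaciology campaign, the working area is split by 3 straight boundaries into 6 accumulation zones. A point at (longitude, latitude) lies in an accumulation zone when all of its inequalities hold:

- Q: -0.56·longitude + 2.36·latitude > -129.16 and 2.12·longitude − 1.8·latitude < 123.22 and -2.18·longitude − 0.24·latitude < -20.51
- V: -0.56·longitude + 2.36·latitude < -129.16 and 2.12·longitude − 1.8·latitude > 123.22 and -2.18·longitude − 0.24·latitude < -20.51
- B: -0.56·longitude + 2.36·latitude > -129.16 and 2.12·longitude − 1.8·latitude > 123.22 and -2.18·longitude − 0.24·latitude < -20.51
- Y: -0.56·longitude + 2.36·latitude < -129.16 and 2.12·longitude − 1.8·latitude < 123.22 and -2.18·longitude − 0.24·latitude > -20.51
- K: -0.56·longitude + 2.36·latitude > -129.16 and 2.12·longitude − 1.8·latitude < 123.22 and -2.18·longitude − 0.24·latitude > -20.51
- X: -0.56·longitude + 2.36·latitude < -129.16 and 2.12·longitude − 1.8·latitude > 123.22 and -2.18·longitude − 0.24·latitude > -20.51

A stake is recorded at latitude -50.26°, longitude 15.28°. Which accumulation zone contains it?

-0.56·15.28 + 2.36·-50.26 = -127.170, which is > -129.16
2.12·15.28 − 1.8·-50.26 = 122.862, which is < 123.22
-2.18·15.28 − 0.24·-50.26 = -21.248, which is < -20.51
This sign pattern matches Q.

Q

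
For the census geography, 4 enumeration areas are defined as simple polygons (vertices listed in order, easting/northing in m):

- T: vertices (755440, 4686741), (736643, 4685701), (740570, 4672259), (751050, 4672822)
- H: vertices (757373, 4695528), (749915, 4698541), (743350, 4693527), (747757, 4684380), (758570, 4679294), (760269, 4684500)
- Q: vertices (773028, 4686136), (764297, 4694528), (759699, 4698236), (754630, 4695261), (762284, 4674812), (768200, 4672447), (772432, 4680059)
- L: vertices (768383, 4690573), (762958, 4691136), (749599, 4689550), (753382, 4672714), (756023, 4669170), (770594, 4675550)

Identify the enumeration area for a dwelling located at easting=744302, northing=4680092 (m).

Cast a ray rightward from (744302, 4680092). For each polygon, the edges (by vertex number in listed order) whose endpoints lie on opposite sides of northing = 4680092, where each meets that height, and whether that is right or left of the point:
T: 2–3 at easting≈738281.6 (left), 4–1 at easting≈753342.9 (right) → 1 crossing.
H: 4–5 at easting≈756873.4 (right), 5–6 at easting≈758830.4 (right) → 2 crossings.
Q: 4–5 at easting≈760307.7 (right), 7–1 at easting≈772435.2 (right) → 2 crossings.
L: 3–4 at easting≈751724.2 (right), 6–1 at easting≈769925.5 (right) → 2 crossings.
Only T has an odd count, so the point is inside T.

T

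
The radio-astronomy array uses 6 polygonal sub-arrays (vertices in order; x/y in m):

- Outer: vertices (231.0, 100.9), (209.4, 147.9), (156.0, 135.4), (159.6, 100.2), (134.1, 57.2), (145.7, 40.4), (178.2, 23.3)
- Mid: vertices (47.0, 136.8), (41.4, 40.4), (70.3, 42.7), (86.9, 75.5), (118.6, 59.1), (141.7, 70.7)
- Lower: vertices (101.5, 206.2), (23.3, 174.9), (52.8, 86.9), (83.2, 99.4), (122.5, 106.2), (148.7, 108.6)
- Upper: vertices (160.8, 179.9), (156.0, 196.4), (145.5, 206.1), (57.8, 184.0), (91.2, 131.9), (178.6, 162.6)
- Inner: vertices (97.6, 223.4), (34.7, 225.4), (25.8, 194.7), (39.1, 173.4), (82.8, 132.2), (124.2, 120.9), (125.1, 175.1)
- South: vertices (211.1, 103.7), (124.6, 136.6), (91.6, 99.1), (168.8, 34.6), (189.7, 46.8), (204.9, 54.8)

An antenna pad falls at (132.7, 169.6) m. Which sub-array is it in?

Upper

Cast a ray rightward from (132.7, 169.6). For each polygon, the edges (by vertex number in listed order) whose endpoints lie on opposite sides of y = 169.6, where each meets that height, and whether that is right or left of the point:
Outer: no edge straddles that height → 0 crossings.
Mid: no edge straddles that height → 0 crossings.
Lower: 2–3 at x≈25.08 (left), 6–1 at x≈119.20 (left) → 0 crossings.
Upper: 4–5 at x≈67.03 (left), 6–1 at x≈171.40 (right) → 1 crossing.
Inner: 4–5 at x≈43.13 (left), 6–7 at x≈125.01 (left) → 0 crossings.
South: no edge straddles that height → 0 crossings.
Only Upper has an odd count, so the point is inside Upper.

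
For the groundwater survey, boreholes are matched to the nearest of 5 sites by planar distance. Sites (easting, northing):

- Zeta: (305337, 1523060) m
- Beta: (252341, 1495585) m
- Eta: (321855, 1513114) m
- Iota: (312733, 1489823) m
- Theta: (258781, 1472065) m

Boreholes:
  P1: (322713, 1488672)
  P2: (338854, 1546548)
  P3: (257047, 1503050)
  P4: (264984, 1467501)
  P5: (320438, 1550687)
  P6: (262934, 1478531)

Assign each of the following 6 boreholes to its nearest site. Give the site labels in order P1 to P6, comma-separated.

P1 → Iota (d²=100925201.00)
P2 → Eta (d²=1406798357.00)
P3 → Beta (d²=77872661.00)
P4 → Theta (d²=59307305.00)
P5 → Zeta (d²=991291330.00)
P6 → Theta (d²=59056565.00)

Iota, Eta, Beta, Theta, Zeta, Theta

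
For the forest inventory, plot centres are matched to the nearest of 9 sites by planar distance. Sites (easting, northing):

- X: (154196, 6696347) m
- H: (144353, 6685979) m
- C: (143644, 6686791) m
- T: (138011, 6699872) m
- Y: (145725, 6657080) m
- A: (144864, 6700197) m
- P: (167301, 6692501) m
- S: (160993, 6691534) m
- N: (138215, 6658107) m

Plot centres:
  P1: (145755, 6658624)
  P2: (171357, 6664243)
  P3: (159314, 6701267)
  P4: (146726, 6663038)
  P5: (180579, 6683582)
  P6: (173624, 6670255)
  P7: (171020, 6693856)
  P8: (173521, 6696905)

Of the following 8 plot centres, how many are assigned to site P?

4

P1 → Y
P2 → Y
P3 → X
P4 → Y
P5 → P
P6 → P
P7 → P
P8 → P
4 of the 8 go to P.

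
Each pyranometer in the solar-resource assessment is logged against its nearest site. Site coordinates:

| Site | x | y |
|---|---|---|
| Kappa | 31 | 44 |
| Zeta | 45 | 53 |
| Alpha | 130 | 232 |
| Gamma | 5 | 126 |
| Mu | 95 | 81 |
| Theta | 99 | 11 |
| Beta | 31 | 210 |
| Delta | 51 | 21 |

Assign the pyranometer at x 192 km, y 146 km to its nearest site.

Squared distances to each site:
Kappa: 36325.000; Zeta: 30258.000; Alpha: 11240.000; Gamma: 35369.000; Mu: 13634.000; Theta: 26874.000; Beta: 30017.000; Delta: 35506.000.
Minimum at Alpha.

Alpha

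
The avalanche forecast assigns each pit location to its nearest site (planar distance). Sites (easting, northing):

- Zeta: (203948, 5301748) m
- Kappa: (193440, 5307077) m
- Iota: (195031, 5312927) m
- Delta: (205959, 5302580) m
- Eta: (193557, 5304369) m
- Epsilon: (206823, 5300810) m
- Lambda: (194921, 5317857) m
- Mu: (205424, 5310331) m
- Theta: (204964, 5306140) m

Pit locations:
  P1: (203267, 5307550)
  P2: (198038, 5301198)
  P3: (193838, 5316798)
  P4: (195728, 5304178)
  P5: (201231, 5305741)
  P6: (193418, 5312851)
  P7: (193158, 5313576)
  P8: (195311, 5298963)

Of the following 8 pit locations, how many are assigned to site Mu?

0

P1 → Theta
P2 → Eta
P3 → Lambda
P4 → Eta
P5 → Theta
P6 → Iota
P7 → Iota
P8 → Eta
0 of the 8 go to Mu.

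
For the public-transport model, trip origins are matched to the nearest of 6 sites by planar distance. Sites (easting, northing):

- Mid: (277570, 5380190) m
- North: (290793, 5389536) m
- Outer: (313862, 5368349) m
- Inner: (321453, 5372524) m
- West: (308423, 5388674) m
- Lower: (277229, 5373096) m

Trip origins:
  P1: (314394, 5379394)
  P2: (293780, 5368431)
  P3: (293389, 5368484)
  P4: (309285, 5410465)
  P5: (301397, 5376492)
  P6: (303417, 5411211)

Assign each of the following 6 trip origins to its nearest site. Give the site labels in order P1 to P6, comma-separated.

Inner, Lower, Lower, West, West, West

P1 → Inner (d²=97026381.00)
P2 → Lower (d²=295697826.00)
P3 → Lower (d²=282416144.00)
P4 → West (d²=475590725.00)
P5 → West (d²=197765800.00)
P6 → West (d²=532976405.00)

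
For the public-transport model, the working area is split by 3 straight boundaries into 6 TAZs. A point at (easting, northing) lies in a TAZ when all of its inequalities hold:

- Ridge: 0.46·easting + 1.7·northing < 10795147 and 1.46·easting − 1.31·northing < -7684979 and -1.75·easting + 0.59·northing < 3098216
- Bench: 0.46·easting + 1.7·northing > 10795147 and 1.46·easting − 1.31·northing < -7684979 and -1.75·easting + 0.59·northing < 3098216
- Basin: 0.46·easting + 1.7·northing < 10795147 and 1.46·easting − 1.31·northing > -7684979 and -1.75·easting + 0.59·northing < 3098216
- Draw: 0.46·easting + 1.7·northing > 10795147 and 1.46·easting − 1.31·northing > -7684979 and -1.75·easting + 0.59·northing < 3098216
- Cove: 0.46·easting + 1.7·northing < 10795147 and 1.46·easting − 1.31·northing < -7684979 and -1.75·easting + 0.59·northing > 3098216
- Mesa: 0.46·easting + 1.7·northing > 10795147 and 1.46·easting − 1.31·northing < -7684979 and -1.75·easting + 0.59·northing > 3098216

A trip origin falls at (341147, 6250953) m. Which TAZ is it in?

0.46·341147 + 1.7·6250953 = 10783547.720, which is < 10795147
1.46·341147 − 1.31·6250953 = -7690673.810, which is < -7684979
-1.75·341147 + 0.59·6250953 = 3091055.020, which is < 3098216
This sign pattern matches Ridge.

Ridge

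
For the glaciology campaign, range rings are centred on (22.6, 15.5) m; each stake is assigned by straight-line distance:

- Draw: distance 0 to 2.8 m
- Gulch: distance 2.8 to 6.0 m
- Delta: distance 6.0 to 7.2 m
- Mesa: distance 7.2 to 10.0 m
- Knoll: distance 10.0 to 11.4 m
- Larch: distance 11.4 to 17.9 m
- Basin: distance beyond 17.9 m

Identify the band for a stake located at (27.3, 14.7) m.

Distance = √((27.3−22.6)² + (14.7−15.5)²) = √(22.090 + 0.640) = 4.768 m.
2.8 ≤ 4.768 < 6.0 → Gulch.

Gulch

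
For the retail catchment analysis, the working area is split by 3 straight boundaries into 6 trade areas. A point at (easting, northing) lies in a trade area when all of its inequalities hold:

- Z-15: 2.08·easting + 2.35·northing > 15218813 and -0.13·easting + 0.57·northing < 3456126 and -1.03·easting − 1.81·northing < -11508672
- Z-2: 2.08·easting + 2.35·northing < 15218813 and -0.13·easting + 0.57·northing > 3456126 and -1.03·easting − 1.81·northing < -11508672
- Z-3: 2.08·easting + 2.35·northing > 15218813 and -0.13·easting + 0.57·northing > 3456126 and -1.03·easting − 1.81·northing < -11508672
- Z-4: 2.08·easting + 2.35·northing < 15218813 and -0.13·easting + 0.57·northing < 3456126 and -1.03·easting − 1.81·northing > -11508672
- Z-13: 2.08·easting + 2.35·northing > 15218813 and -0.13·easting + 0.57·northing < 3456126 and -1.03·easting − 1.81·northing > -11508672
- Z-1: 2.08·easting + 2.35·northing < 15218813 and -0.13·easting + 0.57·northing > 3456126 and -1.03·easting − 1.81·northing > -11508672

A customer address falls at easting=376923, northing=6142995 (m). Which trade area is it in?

Z-13

2.08·376923 + 2.35·6142995 = 15220038.090, which is > 15218813
-0.13·376923 + 0.57·6142995 = 3452507.160, which is < 3456126
-1.03·376923 − 1.81·6142995 = -11507051.640, which is > -11508672
This sign pattern matches Z-13.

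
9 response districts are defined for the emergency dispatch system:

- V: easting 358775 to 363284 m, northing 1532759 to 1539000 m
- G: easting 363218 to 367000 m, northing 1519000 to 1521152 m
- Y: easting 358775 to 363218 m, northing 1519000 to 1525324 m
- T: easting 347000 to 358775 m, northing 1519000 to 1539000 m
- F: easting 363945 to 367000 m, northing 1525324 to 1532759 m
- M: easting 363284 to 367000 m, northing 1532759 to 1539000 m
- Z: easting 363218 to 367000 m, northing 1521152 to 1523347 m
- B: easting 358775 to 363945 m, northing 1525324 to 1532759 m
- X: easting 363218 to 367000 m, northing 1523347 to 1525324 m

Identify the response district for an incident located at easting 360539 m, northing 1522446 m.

The point has easting = 360539 and northing = 1522446.
Only Y satisfies 358775 ≤ easting ≤ 363218 and 1519000 ≤ northing ≤ 1525324.

Y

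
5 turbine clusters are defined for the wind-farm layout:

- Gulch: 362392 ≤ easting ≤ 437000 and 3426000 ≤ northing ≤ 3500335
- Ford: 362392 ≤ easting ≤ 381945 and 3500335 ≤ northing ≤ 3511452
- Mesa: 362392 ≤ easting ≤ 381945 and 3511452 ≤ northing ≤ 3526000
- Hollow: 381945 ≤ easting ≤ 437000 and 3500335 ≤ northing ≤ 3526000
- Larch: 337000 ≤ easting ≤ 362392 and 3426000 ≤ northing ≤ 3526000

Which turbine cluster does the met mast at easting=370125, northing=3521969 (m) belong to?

Mesa

The point has easting = 370125 and northing = 3521969.
Only Mesa satisfies 362392 ≤ easting ≤ 381945 and 3511452 ≤ northing ≤ 3526000.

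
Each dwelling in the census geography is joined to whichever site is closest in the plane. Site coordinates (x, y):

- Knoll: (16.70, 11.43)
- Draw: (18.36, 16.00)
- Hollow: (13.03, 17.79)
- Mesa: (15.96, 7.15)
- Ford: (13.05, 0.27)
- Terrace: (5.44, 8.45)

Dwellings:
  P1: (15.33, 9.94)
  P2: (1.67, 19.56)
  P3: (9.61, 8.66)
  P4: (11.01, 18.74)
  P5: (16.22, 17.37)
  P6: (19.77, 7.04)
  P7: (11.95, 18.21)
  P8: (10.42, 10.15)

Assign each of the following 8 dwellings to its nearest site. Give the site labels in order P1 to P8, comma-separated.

Knoll, Hollow, Terrace, Hollow, Draw, Mesa, Hollow, Terrace

P1 → Knoll (d²=4.10)
P2 → Hollow (d²=132.18)
P3 → Terrace (d²=17.43)
P4 → Hollow (d²=4.98)
P5 → Draw (d²=6.46)
P6 → Mesa (d²=14.53)
P7 → Hollow (d²=1.34)
P8 → Terrace (d²=27.69)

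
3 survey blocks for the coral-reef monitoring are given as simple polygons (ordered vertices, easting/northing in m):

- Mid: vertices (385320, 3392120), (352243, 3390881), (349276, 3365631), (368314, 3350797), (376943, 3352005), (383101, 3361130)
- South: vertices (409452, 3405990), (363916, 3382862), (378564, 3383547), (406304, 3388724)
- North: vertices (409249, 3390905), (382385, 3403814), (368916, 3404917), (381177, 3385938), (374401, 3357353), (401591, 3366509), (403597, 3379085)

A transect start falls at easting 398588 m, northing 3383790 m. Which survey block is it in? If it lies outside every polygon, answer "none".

North

Cast a ray rightward from (398588, 3383790). For each polygon, the edges (by vertex number in listed order) whose endpoints lie on opposite sides of northing = 3383790, where each meets that height, and whether that is right or left of the point:
Mid: 2–3 at easting≈351409.8 (left), 6–1 at easting≈384723.5 (left) → 0 crossings.
South: 1–2 at easting≈365743.1 (left), 3–4 at easting≈379866.1 (left) → 0 crossings.
North: 4–5 at easting≈380667.8 (left), 7–1 at easting≈405846.8 (right) → 1 crossing.
Only North has an odd count, so the point is inside North.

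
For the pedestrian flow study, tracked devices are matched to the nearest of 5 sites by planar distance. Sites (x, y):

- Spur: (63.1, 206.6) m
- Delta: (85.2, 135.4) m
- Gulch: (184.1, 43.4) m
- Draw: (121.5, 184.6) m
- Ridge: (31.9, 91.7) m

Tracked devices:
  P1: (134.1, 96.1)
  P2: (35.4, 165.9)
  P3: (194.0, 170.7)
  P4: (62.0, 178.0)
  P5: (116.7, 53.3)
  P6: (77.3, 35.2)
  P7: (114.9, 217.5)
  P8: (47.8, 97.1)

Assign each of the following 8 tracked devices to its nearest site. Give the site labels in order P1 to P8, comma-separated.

P1 → Delta (d²=3935.70)
P2 → Spur (d²=2423.78)
P3 → Draw (d²=5449.46)
P4 → Spur (d²=819.17)
P5 → Gulch (d²=4640.77)
P6 → Ridge (d²=5253.41)
P7 → Draw (d²=1125.97)
P8 → Ridge (d²=281.97)

Delta, Spur, Draw, Spur, Gulch, Ridge, Draw, Ridge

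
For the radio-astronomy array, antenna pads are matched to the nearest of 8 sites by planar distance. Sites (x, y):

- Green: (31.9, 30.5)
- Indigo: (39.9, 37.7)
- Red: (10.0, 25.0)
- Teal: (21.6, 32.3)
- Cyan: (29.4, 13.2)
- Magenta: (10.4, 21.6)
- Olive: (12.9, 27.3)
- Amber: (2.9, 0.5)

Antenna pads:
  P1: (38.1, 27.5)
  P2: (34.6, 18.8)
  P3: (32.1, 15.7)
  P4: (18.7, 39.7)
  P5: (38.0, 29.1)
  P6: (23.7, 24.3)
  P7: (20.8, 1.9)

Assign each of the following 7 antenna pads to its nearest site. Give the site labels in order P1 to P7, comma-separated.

Green, Cyan, Cyan, Teal, Green, Teal, Cyan

P1 → Green (d²=47.44)
P2 → Cyan (d²=58.40)
P3 → Cyan (d²=13.54)
P4 → Teal (d²=63.17)
P5 → Green (d²=39.17)
P6 → Teal (d²=68.41)
P7 → Cyan (d²=201.65)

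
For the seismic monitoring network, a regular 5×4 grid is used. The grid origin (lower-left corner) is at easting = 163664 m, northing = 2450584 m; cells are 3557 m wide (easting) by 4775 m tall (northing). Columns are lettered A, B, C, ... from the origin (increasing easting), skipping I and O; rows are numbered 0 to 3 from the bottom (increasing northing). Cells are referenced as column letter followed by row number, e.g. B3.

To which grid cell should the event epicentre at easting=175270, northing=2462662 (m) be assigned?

D2

Column index: ⌊(175270 − 163664) / 3557⌋ = ⌊3.263⌋ = 3 → column D
Row offset from origin: ⌊(2462662 − 2450584) / 4775⌋ = ⌊2.529⌋ = 2 → row 2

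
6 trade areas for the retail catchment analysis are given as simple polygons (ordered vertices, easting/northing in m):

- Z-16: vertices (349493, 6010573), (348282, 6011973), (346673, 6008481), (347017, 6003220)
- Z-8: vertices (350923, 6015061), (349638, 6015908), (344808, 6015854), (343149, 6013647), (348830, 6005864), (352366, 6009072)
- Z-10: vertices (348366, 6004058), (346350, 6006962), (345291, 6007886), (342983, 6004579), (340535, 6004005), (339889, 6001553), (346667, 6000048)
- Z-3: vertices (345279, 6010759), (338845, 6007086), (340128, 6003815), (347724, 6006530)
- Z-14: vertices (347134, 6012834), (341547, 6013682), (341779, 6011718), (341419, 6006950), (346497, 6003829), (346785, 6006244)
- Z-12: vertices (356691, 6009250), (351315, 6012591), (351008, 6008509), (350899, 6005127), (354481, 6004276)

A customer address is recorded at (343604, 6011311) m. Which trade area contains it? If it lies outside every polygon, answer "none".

Cast a ray rightward from (343604, 6011311). For each polygon, the edges (by vertex number in listed order) whose endpoints lie on opposite sides of northing = 6011311, where each meets that height, and whether that is right or left of the point:
Z-16: 1–2 at easting≈348854.6 (right), 2–3 at easting≈347977.0 (right) → 2 crossings.
Z-8: 4–5 at easting≈344854.1 (right), 6–1 at easting≈351826.5 (right) → 2 crossings.
Z-10: no edge straddles that height → 0 crossings.
Z-3: no edge straddles that height → 0 crossings.
Z-14: 3–4 at easting≈341748.3 (left), 6–1 at easting≈347053.3 (right) → 1 crossing.
Z-12: 1–2 at easting≈353374.6 (right), 2–3 at easting≈351218.7 (right) → 2 crossings.
Only Z-14 has an odd count, so the point is inside Z-14.

Z-14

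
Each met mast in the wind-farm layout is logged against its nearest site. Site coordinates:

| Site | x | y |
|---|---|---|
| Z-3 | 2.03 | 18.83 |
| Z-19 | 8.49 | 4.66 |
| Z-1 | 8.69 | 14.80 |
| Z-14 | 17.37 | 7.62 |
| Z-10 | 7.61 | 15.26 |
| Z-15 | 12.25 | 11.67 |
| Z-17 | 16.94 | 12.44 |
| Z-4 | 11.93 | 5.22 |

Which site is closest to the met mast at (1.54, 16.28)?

Squared distances to each site:
Z-3: 6.743; Z-19: 183.327; Z-1: 53.313; Z-14: 325.585; Z-10: 37.885; Z-15: 135.956; Z-17: 251.906; Z-4: 230.276.
Minimum at Z-3.

Z-3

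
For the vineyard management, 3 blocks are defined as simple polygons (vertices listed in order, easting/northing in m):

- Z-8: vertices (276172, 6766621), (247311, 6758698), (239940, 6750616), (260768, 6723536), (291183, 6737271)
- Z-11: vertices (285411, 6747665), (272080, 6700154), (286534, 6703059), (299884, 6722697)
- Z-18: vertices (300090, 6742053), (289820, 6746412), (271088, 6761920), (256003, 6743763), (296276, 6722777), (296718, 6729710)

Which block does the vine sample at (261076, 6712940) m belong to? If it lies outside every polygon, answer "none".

Cast a ray rightward from (261076, 6712940). For each polygon, the edges (by vertex number in listed order) whose endpoints lie on opposite sides of northing = 6712940, where each meets that height, and whether that is right or left of the point:
Z-8: no edge straddles that height → 0 crossings.
Z-11: 1–2 at easting≈275667.6 (right), 3–4 at easting≈293251.1 (right) → 2 crossings.
Z-18: no edge straddles that height → 0 crossings.
All counts are even, so the point lies outside every listed polygon.

none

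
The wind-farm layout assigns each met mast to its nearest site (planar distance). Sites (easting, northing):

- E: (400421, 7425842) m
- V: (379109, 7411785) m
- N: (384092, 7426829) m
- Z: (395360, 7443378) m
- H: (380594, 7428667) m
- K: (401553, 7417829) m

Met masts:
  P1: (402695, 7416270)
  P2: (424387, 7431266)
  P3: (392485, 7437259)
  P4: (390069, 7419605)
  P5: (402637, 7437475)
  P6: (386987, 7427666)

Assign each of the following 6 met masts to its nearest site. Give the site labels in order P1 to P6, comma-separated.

K, E, Z, N, Z, N

P1 → K (d²=3734645.00)
P2 → E (d²=603788932.00)
P3 → Z (d²=45707786.00)
P4 → N (d²=87910705.00)
P5 → Z (d²=87800138.00)
P6 → N (d²=9081594.00)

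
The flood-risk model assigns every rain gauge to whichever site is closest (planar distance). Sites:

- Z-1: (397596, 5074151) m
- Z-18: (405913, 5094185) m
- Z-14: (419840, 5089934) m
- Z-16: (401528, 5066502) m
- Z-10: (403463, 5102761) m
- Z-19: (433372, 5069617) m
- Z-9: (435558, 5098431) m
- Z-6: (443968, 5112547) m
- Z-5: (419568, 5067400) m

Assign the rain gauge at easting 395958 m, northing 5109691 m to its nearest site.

Z-10

Squared distances to each site:
Z-1: 1265774644.000; Z-18: 339538061.000; Z-14: 960688973.000; Z-16: 1896314621.000; Z-10: 104349925.000; Z-19: 3005732872.000; Z-9: 1694947600.000; Z-6: 2313116836.000; Z-5: 2345960781.000.
Minimum at Z-10.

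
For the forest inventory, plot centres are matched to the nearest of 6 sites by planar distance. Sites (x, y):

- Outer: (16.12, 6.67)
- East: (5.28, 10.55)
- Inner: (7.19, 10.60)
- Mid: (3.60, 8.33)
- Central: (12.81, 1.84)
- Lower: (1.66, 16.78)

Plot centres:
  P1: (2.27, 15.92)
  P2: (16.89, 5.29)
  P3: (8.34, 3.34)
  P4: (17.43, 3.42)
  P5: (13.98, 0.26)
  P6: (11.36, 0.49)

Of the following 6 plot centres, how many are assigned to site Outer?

P1 → Lower
P2 → Outer
P3 → Central
P4 → Outer
P5 → Central
P6 → Central
2 of the 6 go to Outer.

2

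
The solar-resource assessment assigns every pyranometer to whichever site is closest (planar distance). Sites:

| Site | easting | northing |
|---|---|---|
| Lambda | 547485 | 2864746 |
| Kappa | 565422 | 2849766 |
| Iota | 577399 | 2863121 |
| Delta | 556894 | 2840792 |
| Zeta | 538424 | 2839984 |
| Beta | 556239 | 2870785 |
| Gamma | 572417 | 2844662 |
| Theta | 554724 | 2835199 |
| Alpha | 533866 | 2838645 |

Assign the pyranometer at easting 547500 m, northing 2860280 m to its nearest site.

Lambda

Squared distances to each site:
Lambda: 19945381.000; Kappa: 431742280.000; Iota: 902021482.000; Delta: 468029380.000; Zeta: 494301392.000; Beta: 186725146.000; Gamma: 864778813.000; Theta: 681242737.000; Alpha: 653959181.000.
Minimum at Lambda.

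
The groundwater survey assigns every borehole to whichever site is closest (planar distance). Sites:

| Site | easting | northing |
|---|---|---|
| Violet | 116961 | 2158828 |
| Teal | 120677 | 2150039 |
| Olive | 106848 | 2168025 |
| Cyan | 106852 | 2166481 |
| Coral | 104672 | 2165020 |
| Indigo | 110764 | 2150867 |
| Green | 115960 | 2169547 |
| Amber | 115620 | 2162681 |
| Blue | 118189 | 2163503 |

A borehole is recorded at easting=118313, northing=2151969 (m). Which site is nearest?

Teal

Squared distances to each site:
Violet: 48873785.000; Teal: 9313396.000; Olive: 389241361.000; Cyan: 341952665.000; Coral: 356405482.000; Indigo: 58201805.000; Green: 314522693.000; Amber: 121999193.000; Blue: 133048532.000.
Minimum at Teal.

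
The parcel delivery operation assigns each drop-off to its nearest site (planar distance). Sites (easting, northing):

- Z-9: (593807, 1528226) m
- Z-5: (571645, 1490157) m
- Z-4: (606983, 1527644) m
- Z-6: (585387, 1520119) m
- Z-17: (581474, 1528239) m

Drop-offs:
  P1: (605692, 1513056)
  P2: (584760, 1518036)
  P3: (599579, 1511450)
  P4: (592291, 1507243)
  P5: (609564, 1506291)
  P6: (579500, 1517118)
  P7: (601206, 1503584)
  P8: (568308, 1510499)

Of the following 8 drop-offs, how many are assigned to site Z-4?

P1 → Z-4
P2 → Z-6
P3 → Z-6
P4 → Z-6
P5 → Z-4
P6 → Z-6
P7 → Z-6
P8 → Z-6
2 of the 8 go to Z-4.

2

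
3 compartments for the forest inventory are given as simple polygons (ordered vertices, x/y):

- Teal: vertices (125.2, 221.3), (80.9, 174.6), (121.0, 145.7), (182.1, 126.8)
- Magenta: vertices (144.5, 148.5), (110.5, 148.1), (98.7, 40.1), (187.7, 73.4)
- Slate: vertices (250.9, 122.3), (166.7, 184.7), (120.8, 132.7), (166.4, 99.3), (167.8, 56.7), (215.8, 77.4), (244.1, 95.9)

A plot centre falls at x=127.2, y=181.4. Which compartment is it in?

Teal

Cast a ray rightward from (127.2, 181.4). For each polygon, the edges (by vertex number in listed order) whose endpoints lie on opposite sides of y = 181.4, where each meets that height, and whether that is right or left of the point:
Teal: 1–2 at x≈87.35 (left), 4–1 at x≈149.22 (right) → 1 crossing.
Magenta: no edge straddles that height → 0 crossings.
Slate: 1–2 at x≈171.15 (right), 2–3 at x≈163.79 (right) → 2 crossings.
Only Teal has an odd count, so the point is inside Teal.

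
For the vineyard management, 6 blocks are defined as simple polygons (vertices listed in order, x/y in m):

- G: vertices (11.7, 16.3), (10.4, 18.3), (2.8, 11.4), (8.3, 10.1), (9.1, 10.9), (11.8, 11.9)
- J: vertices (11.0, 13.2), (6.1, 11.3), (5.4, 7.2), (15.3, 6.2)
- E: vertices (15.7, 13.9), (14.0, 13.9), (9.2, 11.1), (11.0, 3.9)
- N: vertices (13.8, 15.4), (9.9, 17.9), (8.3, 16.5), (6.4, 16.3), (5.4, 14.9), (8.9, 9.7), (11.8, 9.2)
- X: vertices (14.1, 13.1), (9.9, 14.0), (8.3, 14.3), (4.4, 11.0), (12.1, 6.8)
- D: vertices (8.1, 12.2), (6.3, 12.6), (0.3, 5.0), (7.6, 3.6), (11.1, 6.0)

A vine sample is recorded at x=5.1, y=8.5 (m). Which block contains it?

D

Cast a ray rightward from (5.1, 8.5). For each polygon, the edges (by vertex number in listed order) whose endpoints lie on opposite sides of y = 8.5, where each meets that height, and whether that is right or left of the point:
G: no edge straddles that height → 0 crossings.
J: 2–3 at x≈5.62 (right), 4–1 at x≈13.89 (right) → 2 crossings.
E: 3–4 at x≈9.85 (right), 4–1 at x≈13.16 (right) → 2 crossings.
N: no edge straddles that height → 0 crossings.
X: 4–5 at x≈8.98 (right), 5–1 at x≈12.64 (right) → 2 crossings.
D: 2–3 at x≈3.06 (left), 5–1 at x≈9.89 (right) → 1 crossing.
Only D has an odd count, so the point is inside D.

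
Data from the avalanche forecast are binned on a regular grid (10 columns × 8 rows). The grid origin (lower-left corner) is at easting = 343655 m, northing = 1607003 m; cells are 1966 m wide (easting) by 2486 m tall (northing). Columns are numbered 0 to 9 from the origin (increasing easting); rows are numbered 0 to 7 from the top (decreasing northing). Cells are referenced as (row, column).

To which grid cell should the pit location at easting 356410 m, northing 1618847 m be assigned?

Column index: ⌊(356410 − 343655) / 1966⌋ = ⌊6.488⌋ = 6
Row offset from origin: ⌊(1618847 − 1607003) / 2486⌋ = ⌊4.764⌋ = 4 → row 3 (counted from top)

(3, 6)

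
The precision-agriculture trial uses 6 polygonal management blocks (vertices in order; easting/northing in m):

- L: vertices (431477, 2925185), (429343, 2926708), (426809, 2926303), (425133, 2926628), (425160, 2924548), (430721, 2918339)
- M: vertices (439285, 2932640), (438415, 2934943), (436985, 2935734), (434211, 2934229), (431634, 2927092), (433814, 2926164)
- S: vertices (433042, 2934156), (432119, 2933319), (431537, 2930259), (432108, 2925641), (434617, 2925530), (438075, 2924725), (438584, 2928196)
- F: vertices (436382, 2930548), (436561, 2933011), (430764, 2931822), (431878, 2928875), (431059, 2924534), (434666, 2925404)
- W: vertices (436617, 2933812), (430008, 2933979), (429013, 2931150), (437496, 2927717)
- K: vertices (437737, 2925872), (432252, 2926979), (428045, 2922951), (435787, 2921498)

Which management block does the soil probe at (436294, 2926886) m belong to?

Cast a ray rightward from (436294, 2926886). For each polygon, the edges (by vertex number in listed order) whose endpoints lie on opposite sides of northing = 2926886, where each meets that height, and whether that is right or left of the point:
L: no edge straddles that height → 0 crossings.
M: 5–6 at easting≈432117.9 (left), 6–1 at easting≈434424.0 (left) → 0 crossings.
S: 3–4 at easting≈431954.1 (left), 6–7 at easting≈438391.9 (right) → 1 crossing.
F: 4–5 at easting≈431502.7 (left), 6–1 at easting≈435160.4 (left) → 0 crossings.
W: no edge straddles that height → 0 crossings.
K: 1–2 at easting≈432712.8 (left), 2–3 at easting≈432154.9 (left) → 0 crossings.
Only S has an odd count, so the point is inside S.

S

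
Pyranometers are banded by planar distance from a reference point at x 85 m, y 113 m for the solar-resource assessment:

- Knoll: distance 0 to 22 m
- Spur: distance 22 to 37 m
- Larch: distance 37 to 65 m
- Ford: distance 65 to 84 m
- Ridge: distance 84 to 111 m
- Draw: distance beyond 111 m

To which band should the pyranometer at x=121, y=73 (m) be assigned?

Larch

Distance = √((121−85)² + (73−113)²) = √(1296.000 + 1600.000) = 53.814 m.
37 ≤ 53.814 < 65 → Larch.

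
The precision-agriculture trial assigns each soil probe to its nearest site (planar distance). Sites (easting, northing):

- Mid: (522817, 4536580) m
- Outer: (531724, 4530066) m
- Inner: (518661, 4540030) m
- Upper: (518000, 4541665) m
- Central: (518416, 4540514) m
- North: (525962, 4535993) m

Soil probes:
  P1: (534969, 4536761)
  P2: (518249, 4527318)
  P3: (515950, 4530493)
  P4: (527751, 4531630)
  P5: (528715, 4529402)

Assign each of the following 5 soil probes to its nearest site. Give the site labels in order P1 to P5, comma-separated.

Outer, Mid, Mid, Outer, Outer

P1 → Outer (d²=55353050.00)
P2 → Mid (d²=106651268.00)
P3 → Mid (d²=84207258.00)
P4 → Outer (d²=18230825.00)
P5 → Outer (d²=9494977.00)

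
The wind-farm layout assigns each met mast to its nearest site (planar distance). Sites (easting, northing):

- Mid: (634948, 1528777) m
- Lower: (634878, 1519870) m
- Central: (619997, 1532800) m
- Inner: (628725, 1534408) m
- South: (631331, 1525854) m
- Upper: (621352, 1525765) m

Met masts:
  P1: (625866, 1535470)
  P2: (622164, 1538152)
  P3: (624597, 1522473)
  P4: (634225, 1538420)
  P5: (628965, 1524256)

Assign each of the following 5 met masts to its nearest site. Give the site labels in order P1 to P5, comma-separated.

Inner, Central, Upper, Inner, South

P1 → Inner (d²=9301725.00)
P2 → Central (d²=33339793.00)
P3 → Upper (d²=21367289.00)
P4 → Inner (d²=46346144.00)
P5 → South (d²=8151560.00)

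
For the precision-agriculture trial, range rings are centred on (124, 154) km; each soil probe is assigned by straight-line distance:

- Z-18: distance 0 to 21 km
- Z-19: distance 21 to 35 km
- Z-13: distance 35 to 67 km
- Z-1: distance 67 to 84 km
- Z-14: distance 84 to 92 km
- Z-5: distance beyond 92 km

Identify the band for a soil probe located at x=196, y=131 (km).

Z-1

Distance = √((196−124)² + (131−154)²) = √(5184.000 + 529.000) = 75.584 km.
67 ≤ 75.584 < 84 → Z-1.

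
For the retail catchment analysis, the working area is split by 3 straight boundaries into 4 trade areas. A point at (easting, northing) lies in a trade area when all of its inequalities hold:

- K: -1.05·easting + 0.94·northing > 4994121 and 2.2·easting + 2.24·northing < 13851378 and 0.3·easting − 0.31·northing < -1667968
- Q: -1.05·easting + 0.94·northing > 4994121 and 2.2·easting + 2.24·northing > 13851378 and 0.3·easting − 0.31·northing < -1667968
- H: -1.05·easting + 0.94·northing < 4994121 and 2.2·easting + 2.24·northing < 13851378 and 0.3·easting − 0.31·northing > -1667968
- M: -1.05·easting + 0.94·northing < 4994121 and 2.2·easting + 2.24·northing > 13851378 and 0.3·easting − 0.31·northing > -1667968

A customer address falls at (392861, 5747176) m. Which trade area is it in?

H

-1.05·392861 + 0.94·5747176 = 4989841.390, which is < 4994121
2.2·392861 + 2.24·5747176 = 13737968.440, which is < 13851378
0.3·392861 − 0.31·5747176 = -1663766.260, which is > -1667968
This sign pattern matches H.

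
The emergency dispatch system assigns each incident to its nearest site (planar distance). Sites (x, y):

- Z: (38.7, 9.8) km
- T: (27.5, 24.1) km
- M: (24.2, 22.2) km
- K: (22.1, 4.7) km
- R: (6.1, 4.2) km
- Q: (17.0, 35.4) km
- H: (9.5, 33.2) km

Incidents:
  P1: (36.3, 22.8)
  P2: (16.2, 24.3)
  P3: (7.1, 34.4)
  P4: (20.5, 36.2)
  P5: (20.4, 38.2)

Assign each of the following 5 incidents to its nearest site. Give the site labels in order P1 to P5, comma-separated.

P1 → T (d²=79.13)
P2 → M (d²=68.41)
P3 → H (d²=7.20)
P4 → Q (d²=12.89)
P5 → Q (d²=19.40)

T, M, H, Q, Q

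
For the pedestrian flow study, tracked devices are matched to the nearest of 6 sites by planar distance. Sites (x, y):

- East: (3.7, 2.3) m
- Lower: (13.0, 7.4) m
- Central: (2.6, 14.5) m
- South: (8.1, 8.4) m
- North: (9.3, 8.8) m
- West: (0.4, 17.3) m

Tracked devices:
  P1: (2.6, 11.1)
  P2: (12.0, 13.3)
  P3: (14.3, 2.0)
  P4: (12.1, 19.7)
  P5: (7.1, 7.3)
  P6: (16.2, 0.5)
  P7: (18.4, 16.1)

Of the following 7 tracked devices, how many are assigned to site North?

1

P1 → Central
P2 → North
P3 → Lower
P4 → Central
P5 → South
P6 → Lower
P7 → Lower
1 of the 7 goes to North.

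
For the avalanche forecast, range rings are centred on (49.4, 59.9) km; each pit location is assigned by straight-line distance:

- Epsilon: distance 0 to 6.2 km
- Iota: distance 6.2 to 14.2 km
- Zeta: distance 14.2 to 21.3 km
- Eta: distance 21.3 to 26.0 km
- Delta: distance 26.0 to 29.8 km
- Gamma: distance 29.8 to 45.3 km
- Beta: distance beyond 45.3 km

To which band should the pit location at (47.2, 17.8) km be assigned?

Gamma

Distance = √((47.2−49.4)² + (17.8−59.9)²) = √(4.840 + 1772.410) = 42.157 km.
29.8 ≤ 42.157 < 45.3 → Gamma.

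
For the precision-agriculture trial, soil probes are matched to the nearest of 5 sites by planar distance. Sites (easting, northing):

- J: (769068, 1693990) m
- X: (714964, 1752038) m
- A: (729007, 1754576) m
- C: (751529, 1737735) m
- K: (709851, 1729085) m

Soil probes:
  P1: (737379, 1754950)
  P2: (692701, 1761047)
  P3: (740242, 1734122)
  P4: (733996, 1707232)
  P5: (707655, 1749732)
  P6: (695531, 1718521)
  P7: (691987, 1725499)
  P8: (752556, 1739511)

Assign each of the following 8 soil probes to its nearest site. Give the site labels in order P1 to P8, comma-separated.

P1 → A (d²=70230260.00)
P2 → X (d²=576803250.00)
P3 → C (d²=140450138.00)
P4 → K (d²=1060534634.00)
P5 → X (d²=58739117.00)
P6 → K (d²=316660496.00)
P7 → K (d²=331981892.00)
P8 → C (d²=4208905.00)

A, X, C, K, X, K, K, C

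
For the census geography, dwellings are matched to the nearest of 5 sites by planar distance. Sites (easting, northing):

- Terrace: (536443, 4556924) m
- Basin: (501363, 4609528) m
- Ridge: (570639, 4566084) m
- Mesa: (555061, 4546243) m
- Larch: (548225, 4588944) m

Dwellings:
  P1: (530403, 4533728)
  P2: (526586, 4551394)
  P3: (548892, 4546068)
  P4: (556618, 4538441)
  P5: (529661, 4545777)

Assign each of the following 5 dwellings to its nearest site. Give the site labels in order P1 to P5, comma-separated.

P1 → Terrace (d²=574536016.00)
P2 → Terrace (d²=127741349.00)
P3 → Mesa (d²=38087186.00)
P4 → Mesa (d²=63295453.00)
P5 → Terrace (d²=170251133.00)

Terrace, Terrace, Mesa, Mesa, Terrace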